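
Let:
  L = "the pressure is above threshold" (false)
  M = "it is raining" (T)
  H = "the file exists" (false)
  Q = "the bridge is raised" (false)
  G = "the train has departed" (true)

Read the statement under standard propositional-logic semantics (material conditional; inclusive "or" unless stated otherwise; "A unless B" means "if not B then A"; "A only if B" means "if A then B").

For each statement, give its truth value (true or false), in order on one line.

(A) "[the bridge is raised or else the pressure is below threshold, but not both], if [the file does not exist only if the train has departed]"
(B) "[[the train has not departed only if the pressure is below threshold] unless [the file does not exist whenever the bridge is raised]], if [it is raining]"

(A) T, (B) T

(A): In symbols: (~H -> G) -> (Q xor ~L)

~H = ~F = T
~H -> G = T -> T = T
~L = ~F = T
Q xor ~L = F xor T = T
(~H -> G) -> (Q xor ~L) = T -> T = T
So (A) is true.

(B): Parsed as M -> ((~G -> ~L) | (Q -> ~H))

~G = ~T = F
~L = ~F = T
~G -> ~L = F -> T = T
~H = ~F = T
Q -> ~H = F -> T = T
(~G -> ~L) | (Q -> ~H) = T | T = T
M -> ((~G -> ~L) | (Q -> ~H)) = T -> T = T
Hence (B) is true.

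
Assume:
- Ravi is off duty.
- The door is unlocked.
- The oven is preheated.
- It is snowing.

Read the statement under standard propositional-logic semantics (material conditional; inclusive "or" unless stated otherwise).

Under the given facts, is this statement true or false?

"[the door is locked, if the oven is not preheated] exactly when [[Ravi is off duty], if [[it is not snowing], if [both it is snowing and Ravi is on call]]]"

true

Let K = "the oven is preheated" (True), V = "the door is locked" (False), H = "it is snowing" (True), W = "Ravi is on call" (False).
Parsed as (not K -> V) iff (((H and W) -> not H) -> not W)

not K = not True = False
not K -> V = False -> False = True
H and W = True and False = False
not H = not True = False
(H and W) -> not H = False -> False = True
not W = not False = True
((H and W) -> not H) -> not W = True -> True = True
(not K -> V) iff (((H and W) -> not H) -> not W) = True iff True = True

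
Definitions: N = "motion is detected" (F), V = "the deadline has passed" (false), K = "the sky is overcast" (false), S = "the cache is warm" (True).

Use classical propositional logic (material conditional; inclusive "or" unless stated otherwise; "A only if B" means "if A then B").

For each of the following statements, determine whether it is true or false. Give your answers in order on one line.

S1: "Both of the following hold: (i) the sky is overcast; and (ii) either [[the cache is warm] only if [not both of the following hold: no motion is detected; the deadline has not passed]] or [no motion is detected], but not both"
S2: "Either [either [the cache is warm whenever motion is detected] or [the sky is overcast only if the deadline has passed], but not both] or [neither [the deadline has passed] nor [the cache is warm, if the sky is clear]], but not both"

S1 False; S2 False

S1: Parsed as K and ((S -> (not N nand not V)) xor not N)

not N = not False = True
not V = not False = True
not N nand not V = True nand True = False
S -> (not N nand not V) = True -> False = False
not N = not False = True
(S -> (not N nand not V)) xor not N = False xor True = True
K and ((S -> (not N nand not V)) xor not N) = False and True = False
Hence S1 is false.

S2: Parsed as ((N -> S) xor (K -> V)) xor (V nor (not K -> S))

N -> S = False -> True = True
K -> V = False -> False = True
(N -> S) xor (K -> V) = True xor True = False
not K = not False = True
not K -> S = True -> True = True
V nor (not K -> S) = False nor True = False
((N -> S) xor (K -> V)) xor (V nor (not K -> S)) = False xor False = False
Thus S2 is false.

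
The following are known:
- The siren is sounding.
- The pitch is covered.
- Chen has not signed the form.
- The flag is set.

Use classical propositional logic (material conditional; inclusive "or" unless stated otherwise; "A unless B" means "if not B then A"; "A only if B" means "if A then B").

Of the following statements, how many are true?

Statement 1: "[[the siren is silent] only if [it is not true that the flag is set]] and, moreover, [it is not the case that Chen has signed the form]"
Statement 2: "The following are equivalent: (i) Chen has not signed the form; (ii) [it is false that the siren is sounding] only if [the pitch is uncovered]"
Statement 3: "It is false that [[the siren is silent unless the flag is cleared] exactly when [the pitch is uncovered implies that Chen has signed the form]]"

3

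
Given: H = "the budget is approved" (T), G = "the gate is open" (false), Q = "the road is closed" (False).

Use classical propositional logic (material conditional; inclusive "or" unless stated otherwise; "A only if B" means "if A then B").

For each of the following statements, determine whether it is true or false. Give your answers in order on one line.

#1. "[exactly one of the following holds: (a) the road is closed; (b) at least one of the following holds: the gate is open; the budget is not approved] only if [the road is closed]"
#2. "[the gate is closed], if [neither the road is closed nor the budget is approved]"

#1 true; #2 true

#1: Formalization: (Q xor (G or not H)) -> Q

not H = not True = False
G or not H = False or False = False
Q xor (G or not H) = False xor False = False
(Q xor (G or not H)) -> Q = False -> False = True
So #1 is true.

#2: In symbols: (Q nor H) -> not G

Q nor H = False nor True = False
not G = not False = True
(Q nor H) -> not G = False -> True = True
Thus #2 is true.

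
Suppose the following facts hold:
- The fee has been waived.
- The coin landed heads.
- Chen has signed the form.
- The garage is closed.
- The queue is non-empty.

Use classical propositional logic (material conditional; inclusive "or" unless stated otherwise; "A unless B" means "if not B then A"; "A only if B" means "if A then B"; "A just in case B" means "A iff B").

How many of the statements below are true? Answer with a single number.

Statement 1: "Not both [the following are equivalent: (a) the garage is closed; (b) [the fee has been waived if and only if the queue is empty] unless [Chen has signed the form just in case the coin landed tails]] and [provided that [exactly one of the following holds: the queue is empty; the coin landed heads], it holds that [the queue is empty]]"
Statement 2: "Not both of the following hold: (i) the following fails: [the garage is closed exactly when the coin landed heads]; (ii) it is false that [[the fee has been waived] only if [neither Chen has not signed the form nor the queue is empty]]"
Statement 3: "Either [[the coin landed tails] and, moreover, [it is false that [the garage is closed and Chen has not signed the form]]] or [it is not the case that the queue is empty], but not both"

Let W = "the garage is closed" (T), N = "the fee has been waived" (T), P = "the queue is empty" (F), Q = "Chen has signed the form" (T), M = "the coin landed heads" (T).

Statement 1: In symbols: (W ↔ ((N ↔ P) ∨ (Q ↔ ¬M))) ↑ ((P ⊕ M) → P)

N ↔ P = T ↔ F = F
¬M = ¬T = F
Q ↔ ¬M = T ↔ F = F
(N ↔ P) ∨ (Q ↔ ¬M) = F ∨ F = F
W ↔ ((N ↔ P) ∨ (Q ↔ ¬M)) = T ↔ F = F
P ⊕ M = F ⊕ T = T
(P ⊕ M) → P = T → F = F
(W ↔ ((N ↔ P) ∨ (Q ↔ ¬M))) ↑ ((P ⊕ M) → P) = F ↑ F = T
Thus Statement 1 is true.

Statement 2: This is ¬(W ↔ M) ↑ ¬(N → (¬Q ↓ P)).

W ↔ M = T ↔ T = T
¬(W ↔ M) = ¬T = F
¬Q = ¬T = F
¬Q ↓ P = F ↓ F = T
N → (¬Q ↓ P) = T → T = T
¬(N → (¬Q ↓ P)) = ¬T = F
¬(W ↔ M) ↑ ¬(N → (¬Q ↓ P)) = F ↑ F = T
Hence Statement 2 is true.

Statement 3: In symbols: (¬M ∧ ¬(W ∧ ¬Q)) ⊕ ¬P

¬M = ¬T = F
¬Q = ¬T = F
W ∧ ¬Q = T ∧ F = F
¬(W ∧ ¬Q) = ¬F = T
¬M ∧ ¬(W ∧ ¬Q) = F ∧ T = F
¬P = ¬F = T
(¬M ∧ ¬(W ∧ ¬Q)) ⊕ ¬P = F ⊕ T = T
Thus Statement 3 is true.

Count: 3.

3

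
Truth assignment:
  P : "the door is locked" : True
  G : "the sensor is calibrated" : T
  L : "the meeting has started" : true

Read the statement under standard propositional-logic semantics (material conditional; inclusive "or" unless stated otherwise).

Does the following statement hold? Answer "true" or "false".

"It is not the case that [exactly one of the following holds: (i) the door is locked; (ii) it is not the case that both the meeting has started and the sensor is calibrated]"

false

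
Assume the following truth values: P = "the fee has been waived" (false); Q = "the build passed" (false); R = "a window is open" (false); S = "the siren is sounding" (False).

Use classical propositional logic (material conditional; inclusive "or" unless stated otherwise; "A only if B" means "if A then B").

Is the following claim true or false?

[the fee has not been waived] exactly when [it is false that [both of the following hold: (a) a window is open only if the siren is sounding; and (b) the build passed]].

Parsed as not P iff not ((R -> S) and Q)

not P = not False = True
R -> S = False -> False = True
(R -> S) and Q = True and False = False
not ((R -> S) and Q) = not False = True
not P iff not ((R -> S) and Q) = True iff True = True

The statement is true.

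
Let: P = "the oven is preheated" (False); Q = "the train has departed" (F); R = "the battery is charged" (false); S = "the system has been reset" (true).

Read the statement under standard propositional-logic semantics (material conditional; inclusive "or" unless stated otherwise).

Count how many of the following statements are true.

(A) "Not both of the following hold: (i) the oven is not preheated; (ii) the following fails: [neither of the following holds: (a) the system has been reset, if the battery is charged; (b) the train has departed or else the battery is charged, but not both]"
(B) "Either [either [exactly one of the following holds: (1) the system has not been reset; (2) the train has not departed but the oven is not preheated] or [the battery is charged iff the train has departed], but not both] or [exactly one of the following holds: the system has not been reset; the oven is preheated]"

(A): This is not P nand not ((R -> S) nor (Q xor R)).

not P = not False = True
R -> S = False -> True = True
Q xor R = False xor False = False
(R -> S) nor (Q xor R) = True nor False = False
not ((R -> S) nor (Q xor R)) = not False = True
not P nand not ((R -> S) nor (Q xor R)) = True nand True = False
So (A) is false.

(B): This is ((not S xor (not Q and not P)) xor (R iff Q)) or (not S xor P).

not S = not True = False
not Q = not False = True
not P = not False = True
not Q and not P = True and True = True
not S xor (not Q and not P) = False xor True = True
R iff Q = False iff False = True
(not S xor (not Q and not P)) xor (R iff Q) = True xor True = False
not S = not True = False
not S xor P = False xor False = False
((not S xor (not Q and not P)) xor (R iff Q)) or (not S xor P) = False or False = False
So (B) is false.

Count: 0.

0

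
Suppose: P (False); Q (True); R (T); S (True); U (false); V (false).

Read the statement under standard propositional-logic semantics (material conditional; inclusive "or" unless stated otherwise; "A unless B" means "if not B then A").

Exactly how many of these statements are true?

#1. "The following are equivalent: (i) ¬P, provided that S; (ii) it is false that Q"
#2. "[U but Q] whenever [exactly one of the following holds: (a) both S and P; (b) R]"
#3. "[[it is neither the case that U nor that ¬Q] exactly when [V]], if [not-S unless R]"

#1: Formalization: (S -> not P) iff not Q

not P = not False = True
S -> not P = True -> True = True
not Q = not True = False
(S -> not P) iff not Q = True iff False = False
Thus #1 is false.

#2: Formalization: ((S and P) xor R) -> (U and Q)

S and P = True and False = False
(S and P) xor R = False xor True = True
U and Q = False and True = False
((S and P) xor R) -> (U and Q) = True -> False = False
Thus #2 is false.

#3: Formalization: (not S or R) -> ((U nor not Q) iff V)

not S = not True = False
not S or R = False or True = True
not Q = not True = False
U nor not Q = False nor False = True
(U nor not Q) iff V = True iff False = False
(not S or R) -> ((U nor not Q) iff V) = True -> False = False
Thus #3 is false.

0 of the 3 statements are true (none).

0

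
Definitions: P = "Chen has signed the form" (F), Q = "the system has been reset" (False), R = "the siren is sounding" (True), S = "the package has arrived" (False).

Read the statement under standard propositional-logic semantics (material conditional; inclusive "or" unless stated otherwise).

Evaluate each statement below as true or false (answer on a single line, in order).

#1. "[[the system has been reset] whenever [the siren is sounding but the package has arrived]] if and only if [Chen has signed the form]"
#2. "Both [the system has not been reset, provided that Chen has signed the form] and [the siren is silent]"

#1: Formalization: ((R and S) -> Q) iff P

R and S = True and False = False
(R and S) -> Q = False -> False = True
((R and S) -> Q) iff P = True iff False = False
Hence #1 is false.

#2: This is (P -> not Q) and not R.

not Q = not False = True
P -> not Q = False -> True = True
not R = not True = False
(P -> not Q) and not R = True and False = False
So #2 is false.

#1 False / #2 False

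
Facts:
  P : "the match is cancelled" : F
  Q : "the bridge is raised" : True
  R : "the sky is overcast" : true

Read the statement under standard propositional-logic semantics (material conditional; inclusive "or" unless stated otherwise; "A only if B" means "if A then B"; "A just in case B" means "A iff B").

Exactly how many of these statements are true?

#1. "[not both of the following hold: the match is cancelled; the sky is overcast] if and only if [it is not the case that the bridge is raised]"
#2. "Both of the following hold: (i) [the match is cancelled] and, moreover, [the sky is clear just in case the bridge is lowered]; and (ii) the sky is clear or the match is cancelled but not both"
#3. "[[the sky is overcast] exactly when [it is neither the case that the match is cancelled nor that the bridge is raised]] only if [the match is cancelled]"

#1: This is (P ↑ R) ↔ ¬Q.

P ↑ R = F ↑ T = T
¬Q = ¬T = F
(P ↑ R) ↔ ¬Q = T ↔ F = F
So #1 is false.

#2: In symbols: (P ∧ (¬R ↔ ¬Q)) ∧ (¬R ⊕ P)

¬R = ¬T = F
¬Q = ¬T = F
¬R ↔ ¬Q = F ↔ F = T
P ∧ (¬R ↔ ¬Q) = F ∧ T = F
¬R = ¬T = F
¬R ⊕ P = F ⊕ F = F
(P ∧ (¬R ↔ ¬Q)) ∧ (¬R ⊕ P) = F ∧ F = F
Hence #2 is false.

#3: In symbols: (R ↔ (P ↓ Q)) → P

P ↓ Q = F ↓ T = F
R ↔ (P ↓ Q) = T ↔ F = F
(R ↔ (P ↓ Q)) → P = F → F = T
Hence #3 is true.

Count: 1.

1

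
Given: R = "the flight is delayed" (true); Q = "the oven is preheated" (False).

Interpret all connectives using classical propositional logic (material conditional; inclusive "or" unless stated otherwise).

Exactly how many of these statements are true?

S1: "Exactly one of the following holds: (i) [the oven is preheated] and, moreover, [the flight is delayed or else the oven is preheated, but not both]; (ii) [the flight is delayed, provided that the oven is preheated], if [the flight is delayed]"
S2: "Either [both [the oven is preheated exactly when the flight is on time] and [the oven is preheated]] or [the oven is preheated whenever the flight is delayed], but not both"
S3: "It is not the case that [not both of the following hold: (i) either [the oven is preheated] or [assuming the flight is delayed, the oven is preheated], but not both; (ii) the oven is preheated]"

S1: In symbols: (Q ∧ (R ⊕ Q)) ⊕ (R → (Q → R))

R ⊕ Q = T ⊕ F = T
Q ∧ (R ⊕ Q) = F ∧ T = F
Q → R = F → T = T
R → (Q → R) = T → T = T
(Q ∧ (R ⊕ Q)) ⊕ (R → (Q → R)) = F ⊕ T = T
Hence S1 is true.

S2: This is ((Q ↔ ¬R) ∧ Q) ⊕ (R → Q).

¬R = ¬T = F
Q ↔ ¬R = F ↔ F = T
(Q ↔ ¬R) ∧ Q = T ∧ F = F
R → Q = T → F = F
((Q ↔ ¬R) ∧ Q) ⊕ (R → Q) = F ⊕ F = F
Thus S2 is false.

S3: This is ¬((Q ⊕ (R → Q)) ↑ Q).

R → Q = T → F = F
Q ⊕ (R → Q) = F ⊕ F = F
(Q ⊕ (R → Q)) ↑ Q = F ↑ F = T
¬((Q ⊕ (R → Q)) ↑ Q) = ¬T = F
Thus S3 is false.

Count: 1.

1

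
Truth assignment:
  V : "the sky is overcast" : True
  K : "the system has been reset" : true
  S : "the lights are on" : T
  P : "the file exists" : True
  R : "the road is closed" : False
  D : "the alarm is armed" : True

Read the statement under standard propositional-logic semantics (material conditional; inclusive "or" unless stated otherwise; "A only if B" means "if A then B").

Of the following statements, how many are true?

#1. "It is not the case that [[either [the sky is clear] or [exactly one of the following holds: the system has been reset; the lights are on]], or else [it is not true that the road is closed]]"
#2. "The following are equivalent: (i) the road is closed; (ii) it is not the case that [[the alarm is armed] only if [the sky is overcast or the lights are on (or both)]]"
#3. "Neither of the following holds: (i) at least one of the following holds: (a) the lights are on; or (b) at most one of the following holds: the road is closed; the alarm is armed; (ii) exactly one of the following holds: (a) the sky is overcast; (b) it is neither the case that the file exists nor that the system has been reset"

#1: This is ~((~V | (K xor S)) | ~R).

~V = ~T = F
K xor S = T xor T = F
~V | (K xor S) = F | F = F
~R = ~F = T
(~V | (K xor S)) | ~R = F | T = T
~((~V | (K xor S)) | ~R) = ~T = F
Hence #1 is false.

#2: In symbols: R <-> ~(D -> (V | S))

V | S = T | T = T
D -> (V | S) = T -> T = T
~(D -> (V | S)) = ~T = F
R <-> ~(D -> (V | S)) = F <-> F = T
Hence #2 is true.

#3: This is (S | (R nand D)) nor (V xor (P nor K)).

R nand D = F nand T = T
S | (R nand D) = T | T = T
P nor K = T nor T = F
V xor (P nor K) = T xor F = T
(S | (R nand D)) nor (V xor (P nor K)) = T nor T = F
Thus #3 is false.

1 of the 3 statements is true (#2).

1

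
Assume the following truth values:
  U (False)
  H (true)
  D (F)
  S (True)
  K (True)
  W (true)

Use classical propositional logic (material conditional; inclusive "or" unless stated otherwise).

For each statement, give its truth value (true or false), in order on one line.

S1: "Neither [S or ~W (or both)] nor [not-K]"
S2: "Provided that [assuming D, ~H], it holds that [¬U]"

S1 F / S2 T

S1: In symbols: (S or not W) nor not K

not W = not True = False
S or not W = True or False = True
not K = not True = False
(S or not W) nor not K = True nor False = False
So S1 is false.

S2: Formalization: (D -> not H) -> not U

not H = not True = False
D -> not H = False -> False = True
not U = not False = True
(D -> not H) -> not U = True -> True = True
So S2 is true.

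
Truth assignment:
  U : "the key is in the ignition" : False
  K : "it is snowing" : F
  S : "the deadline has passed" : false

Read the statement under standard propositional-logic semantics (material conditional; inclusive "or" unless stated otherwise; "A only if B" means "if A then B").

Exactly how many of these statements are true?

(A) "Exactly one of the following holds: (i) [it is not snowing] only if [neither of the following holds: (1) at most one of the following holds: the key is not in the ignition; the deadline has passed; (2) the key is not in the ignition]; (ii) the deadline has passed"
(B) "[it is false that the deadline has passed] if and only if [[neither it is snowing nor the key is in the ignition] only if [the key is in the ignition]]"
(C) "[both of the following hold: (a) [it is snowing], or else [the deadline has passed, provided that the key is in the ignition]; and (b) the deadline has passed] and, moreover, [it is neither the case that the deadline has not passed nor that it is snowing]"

(A): In symbols: (~K -> ((~U nand S) nor ~U)) xor S

~K = ~F = T
~U = ~F = T
~U nand S = T nand F = T
~U = ~F = T
(~U nand S) nor ~U = T nor T = F
~K -> ((~U nand S) nor ~U) = T -> F = F
(~K -> ((~U nand S) nor ~U)) xor S = F xor F = F
Thus (A) is false.

(B): Formalization: ~S <-> ((K nor U) -> U)

~S = ~F = T
K nor U = F nor F = T
(K nor U) -> U = T -> F = F
~S <-> ((K nor U) -> U) = T <-> F = F
So (B) is false.

(C): Formalization: ((K | (U -> S)) & S) & (~S nor K)

U -> S = F -> F = T
K | (U -> S) = F | T = T
(K | (U -> S)) & S = T & F = F
~S = ~F = T
~S nor K = T nor F = F
((K | (U -> S)) & S) & (~S nor K) = F & F = F
Thus (C) is false.

Count: 0.

0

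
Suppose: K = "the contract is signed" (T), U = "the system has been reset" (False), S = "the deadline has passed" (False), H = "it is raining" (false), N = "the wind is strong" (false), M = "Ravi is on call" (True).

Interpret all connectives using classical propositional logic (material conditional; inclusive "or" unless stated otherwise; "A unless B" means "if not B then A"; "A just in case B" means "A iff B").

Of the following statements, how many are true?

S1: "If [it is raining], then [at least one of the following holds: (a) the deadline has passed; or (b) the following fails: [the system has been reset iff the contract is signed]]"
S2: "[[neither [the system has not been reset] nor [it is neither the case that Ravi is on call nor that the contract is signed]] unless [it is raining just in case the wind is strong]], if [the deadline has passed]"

2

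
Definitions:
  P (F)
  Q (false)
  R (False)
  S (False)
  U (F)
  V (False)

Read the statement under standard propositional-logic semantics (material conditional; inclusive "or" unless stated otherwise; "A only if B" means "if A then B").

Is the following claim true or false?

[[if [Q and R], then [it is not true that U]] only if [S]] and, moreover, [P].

Formalization: (((Q ∧ R) → ¬U) → S) ∧ P

Q ∧ R = F ∧ F = F
¬U = ¬F = T
(Q ∧ R) → ¬U = F → T = T
((Q ∧ R) → ¬U) → S = T → F = F
(((Q ∧ R) → ¬U) → S) ∧ P = F ∧ F = F

false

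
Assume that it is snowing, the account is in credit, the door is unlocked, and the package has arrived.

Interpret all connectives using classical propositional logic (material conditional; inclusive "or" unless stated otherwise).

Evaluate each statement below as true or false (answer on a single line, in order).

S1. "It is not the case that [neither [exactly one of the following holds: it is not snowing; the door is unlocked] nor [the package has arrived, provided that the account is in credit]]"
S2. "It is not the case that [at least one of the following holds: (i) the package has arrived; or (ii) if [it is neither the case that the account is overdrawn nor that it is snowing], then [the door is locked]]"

Let H = "it is snowing" (T), W = "the door is locked" (F), V = "the account is overdrawn" (F), N = "the package has arrived" (T).

S1: This is ~((~H xor ~W) nor (~V -> N)).

~H = ~T = F
~W = ~F = T
~H xor ~W = F xor T = T
~V = ~F = T
~V -> N = T -> T = T
(~H xor ~W) nor (~V -> N) = T nor T = F
~((~H xor ~W) nor (~V -> N)) = ~F = T
So S1 is true.

S2: Formalization: ~(N | ((V nor H) -> W))

V nor H = F nor T = F
(V nor H) -> W = F -> F = T
N | ((V nor H) -> W) = T | T = T
~(N | ((V nor H) -> W)) = ~T = F
Thus S2 is false.

S1 T, S2 F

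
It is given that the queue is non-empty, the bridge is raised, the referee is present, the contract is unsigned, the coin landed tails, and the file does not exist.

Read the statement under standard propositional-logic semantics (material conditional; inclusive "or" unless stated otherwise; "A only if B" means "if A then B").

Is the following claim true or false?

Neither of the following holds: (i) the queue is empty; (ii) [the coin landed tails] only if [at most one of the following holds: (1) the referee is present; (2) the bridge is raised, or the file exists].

Let P = "the queue is empty" (F), U = "the coin landed heads" (F), R = "the referee is present" (T), Q = "the bridge is raised" (T), V = "the file exists" (F).
This is P ↓ (¬U → (R ↑ (Q ∨ V))).

¬U = ¬F = T
Q ∨ V = T ∨ F = T
R ↑ (Q ∨ V) = T ↑ T = F
¬U → (R ↑ (Q ∨ V)) = T → F = F
P ↓ (¬U → (R ↑ (Q ∨ V))) = F ↓ F = T

True.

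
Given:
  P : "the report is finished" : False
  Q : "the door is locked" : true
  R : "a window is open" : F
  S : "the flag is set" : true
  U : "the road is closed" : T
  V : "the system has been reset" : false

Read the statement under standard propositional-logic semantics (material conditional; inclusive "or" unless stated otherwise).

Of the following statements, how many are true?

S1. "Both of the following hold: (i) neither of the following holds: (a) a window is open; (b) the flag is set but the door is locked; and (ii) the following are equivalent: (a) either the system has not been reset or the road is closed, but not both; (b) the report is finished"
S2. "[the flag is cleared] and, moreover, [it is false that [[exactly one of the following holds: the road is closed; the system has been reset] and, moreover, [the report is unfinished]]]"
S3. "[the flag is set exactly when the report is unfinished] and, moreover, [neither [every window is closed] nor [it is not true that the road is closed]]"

S1: In symbols: (R nor (S and Q)) and ((not V xor U) iff P)

S and Q = True and True = True
R nor (S and Q) = False nor True = False
not V = not False = True
not V xor U = True xor True = False
(not V xor U) iff P = False iff False = True
(R nor (S and Q)) and ((not V xor U) iff P) = False and True = False
Thus S1 is false.

S2: This is not S and not ((U xor V) and not P).

not S = not True = False
U xor V = True xor False = True
not P = not False = True
(U xor V) and not P = True and True = True
not ((U xor V) and not P) = not True = False
not S and not ((U xor V) and not P) = False and False = False
So S2 is false.

S3: In symbols: (S iff not P) and (not R nor not U)

not P = not False = True
S iff not P = True iff True = True
not R = not False = True
not U = not True = False
not R nor not U = True nor False = False
(S iff not P) and (not R nor not U) = True and False = False
Thus S3 is false.

Count: 0.

0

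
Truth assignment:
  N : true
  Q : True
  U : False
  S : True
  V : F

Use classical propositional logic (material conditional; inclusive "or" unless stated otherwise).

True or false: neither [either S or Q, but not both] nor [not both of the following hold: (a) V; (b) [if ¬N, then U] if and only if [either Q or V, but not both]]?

False.

Formalization: (S xor Q) nor (V nand ((not N -> U) iff (Q xor V)))

S xor Q = True xor True = False
not N = not True = False
not N -> U = False -> False = True
Q xor V = True xor False = True
(not N -> U) iff (Q xor V) = True iff True = True
V nand ((not N -> U) iff (Q xor V)) = False nand True = True
(S xor Q) nor (V nand ((not N -> U) iff (Q xor V))) = False nor True = False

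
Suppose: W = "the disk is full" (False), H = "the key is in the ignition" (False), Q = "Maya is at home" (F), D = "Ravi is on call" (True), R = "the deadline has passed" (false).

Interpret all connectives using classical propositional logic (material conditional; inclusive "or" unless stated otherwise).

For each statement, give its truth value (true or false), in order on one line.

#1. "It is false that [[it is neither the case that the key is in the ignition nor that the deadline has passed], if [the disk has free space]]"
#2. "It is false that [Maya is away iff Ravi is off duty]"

#1 False, #2 True

#1: In symbols: ~(~W -> (H nor R))

~W = ~F = T
H nor R = F nor F = T
~W -> (H nor R) = T -> T = T
~(~W -> (H nor R)) = ~T = F
So #1 is false.

#2: In symbols: ~(~Q <-> ~D)

~Q = ~F = T
~D = ~T = F
~Q <-> ~D = T <-> F = F
~(~Q <-> ~D) = ~F = T
Hence #2 is true.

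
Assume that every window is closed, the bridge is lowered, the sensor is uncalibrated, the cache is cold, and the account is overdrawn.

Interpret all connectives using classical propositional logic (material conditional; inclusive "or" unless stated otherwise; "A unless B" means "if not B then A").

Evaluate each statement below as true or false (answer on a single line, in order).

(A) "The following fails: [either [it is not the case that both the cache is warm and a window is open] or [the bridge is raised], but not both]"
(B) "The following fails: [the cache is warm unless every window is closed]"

Let R = "the cache is warm" (F), W = "a window is open" (F), G = "the bridge is raised" (F).

(A): This is ¬((R ↑ W) ⊕ G).

R ↑ W = F ↑ F = T
(R ↑ W) ⊕ G = T ⊕ F = T
¬((R ↑ W) ⊕ G) = ¬T = F
Hence (A) is false.

(B): In symbols: ¬(R ∨ ¬W)

¬W = ¬F = T
R ∨ ¬W = F ∨ T = T
¬(R ∨ ¬W) = ¬T = F
Hence (B) is false.

(A) false; (B) false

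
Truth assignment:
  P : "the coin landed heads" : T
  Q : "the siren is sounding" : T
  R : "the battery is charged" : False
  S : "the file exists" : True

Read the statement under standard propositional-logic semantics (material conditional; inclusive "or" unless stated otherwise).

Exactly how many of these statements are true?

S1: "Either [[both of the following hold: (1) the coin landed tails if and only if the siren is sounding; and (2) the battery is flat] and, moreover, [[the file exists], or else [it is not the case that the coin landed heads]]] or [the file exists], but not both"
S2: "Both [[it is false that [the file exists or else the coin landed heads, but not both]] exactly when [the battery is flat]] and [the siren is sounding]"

S1: Formalization: (((not P iff Q) and not R) and (S or not P)) xor S

not P = not True = False
not P iff Q = False iff True = False
not R = not False = True
(not P iff Q) and not R = False and True = False
not P = not True = False
S or not P = True or False = True
((not P iff Q) and not R) and (S or not P) = False and True = False
(((not P iff Q) and not R) and (S or not P)) xor S = False xor True = True
Thus S1 is true.

S2: Parsed as (not (S xor P) iff not R) and Q

S xor P = True xor True = False
not (S xor P) = not False = True
not R = not False = True
not (S xor P) iff not R = True iff True = True
(not (S xor P) iff not R) and Q = True and True = True
Thus S2 is true.

True statements: 2 (S1, S2).

2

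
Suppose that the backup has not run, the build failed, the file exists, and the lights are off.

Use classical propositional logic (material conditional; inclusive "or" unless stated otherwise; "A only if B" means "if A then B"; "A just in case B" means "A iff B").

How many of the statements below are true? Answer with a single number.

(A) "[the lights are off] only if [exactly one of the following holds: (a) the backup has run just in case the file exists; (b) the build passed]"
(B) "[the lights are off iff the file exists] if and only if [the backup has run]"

0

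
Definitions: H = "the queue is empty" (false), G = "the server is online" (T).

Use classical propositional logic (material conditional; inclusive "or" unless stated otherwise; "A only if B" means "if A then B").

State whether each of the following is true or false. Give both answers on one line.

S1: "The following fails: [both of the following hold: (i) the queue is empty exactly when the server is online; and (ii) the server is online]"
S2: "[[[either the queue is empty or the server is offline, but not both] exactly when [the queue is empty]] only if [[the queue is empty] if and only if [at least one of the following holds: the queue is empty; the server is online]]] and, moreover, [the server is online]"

S1 T; S2 F

S1: Parsed as ¬((H ↔ G) ∧ G)

H ↔ G = F ↔ T = F
(H ↔ G) ∧ G = F ∧ T = F
¬((H ↔ G) ∧ G) = ¬F = T
So S1 is true.

S2: In symbols: (((H ⊕ ¬G) ↔ H) → (H ↔ (H ∨ G))) ∧ G

¬G = ¬T = F
H ⊕ ¬G = F ⊕ F = F
(H ⊕ ¬G) ↔ H = F ↔ F = T
H ∨ G = F ∨ T = T
H ↔ (H ∨ G) = F ↔ T = F
((H ⊕ ¬G) ↔ H) → (H ↔ (H ∨ G)) = T → F = F
(((H ⊕ ¬G) ↔ H) → (H ↔ (H ∨ G))) ∧ G = F ∧ T = F
Hence S2 is false.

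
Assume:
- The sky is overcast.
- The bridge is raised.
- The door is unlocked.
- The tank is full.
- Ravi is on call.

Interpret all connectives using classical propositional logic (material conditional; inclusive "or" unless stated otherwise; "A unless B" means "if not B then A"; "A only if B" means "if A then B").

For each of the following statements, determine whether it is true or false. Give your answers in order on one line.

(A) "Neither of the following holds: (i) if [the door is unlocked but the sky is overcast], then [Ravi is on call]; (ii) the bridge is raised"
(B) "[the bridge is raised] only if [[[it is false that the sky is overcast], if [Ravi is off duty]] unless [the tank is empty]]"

(A) F, (B) T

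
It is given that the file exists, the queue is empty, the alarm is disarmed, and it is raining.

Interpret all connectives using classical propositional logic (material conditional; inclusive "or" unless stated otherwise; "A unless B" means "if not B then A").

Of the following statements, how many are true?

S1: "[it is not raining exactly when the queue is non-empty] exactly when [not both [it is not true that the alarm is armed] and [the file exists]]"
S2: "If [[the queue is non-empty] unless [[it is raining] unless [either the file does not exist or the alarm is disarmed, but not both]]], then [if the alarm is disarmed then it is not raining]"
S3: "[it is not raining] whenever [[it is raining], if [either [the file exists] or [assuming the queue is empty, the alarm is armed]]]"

Let S = "it is raining" (T), Q = "the queue is empty" (T), R = "the alarm is armed" (F), P = "the file exists" (T).

S1: Parsed as (¬S ↔ ¬Q) ↔ (¬R ↑ P)

¬S = ¬T = F
¬Q = ¬T = F
¬S ↔ ¬Q = F ↔ F = T
¬R = ¬F = T
¬R ↑ P = T ↑ T = F
(¬S ↔ ¬Q) ↔ (¬R ↑ P) = T ↔ F = F
Hence S1 is false.

S2: This is (¬Q ∨ (S ∨ (¬P ⊕ ¬R))) → (¬R → ¬S).

¬Q = ¬T = F
¬P = ¬T = F
¬R = ¬F = T
¬P ⊕ ¬R = F ⊕ T = T
S ∨ (¬P ⊕ ¬R) = T ∨ T = T
¬Q ∨ (S ∨ (¬P ⊕ ¬R)) = F ∨ T = T
¬R = ¬F = T
¬S = ¬T = F
¬R → ¬S = T → F = F
(¬Q ∨ (S ∨ (¬P ⊕ ¬R))) → (¬R → ¬S) = T → F = F
So S2 is false.

S3: Parsed as ((P ∨ (Q → R)) → S) → ¬S

Q → R = T → F = F
P ∨ (Q → R) = T ∨ F = T
(P ∨ (Q → R)) → S = T → T = T
¬S = ¬T = F
((P ∨ (Q → R)) → S) → ¬S = T → F = F
Hence S3 is false.

True statements: 0 (none).

0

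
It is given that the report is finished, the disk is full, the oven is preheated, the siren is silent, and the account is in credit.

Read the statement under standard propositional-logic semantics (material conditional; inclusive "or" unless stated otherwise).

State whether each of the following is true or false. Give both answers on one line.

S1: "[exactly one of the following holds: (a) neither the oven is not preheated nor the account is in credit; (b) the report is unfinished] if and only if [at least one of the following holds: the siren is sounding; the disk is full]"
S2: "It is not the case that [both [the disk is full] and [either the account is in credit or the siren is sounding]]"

S1 F / S2 F

Let R = "the oven is preheated" (T), U = "the account is overdrawn" (F), P = "the report is finished" (T), S = "the siren is sounding" (F), Q = "the disk is full" (T).

S1: Parsed as ((~R nor ~U) xor ~P) <-> (S | Q)

~R = ~T = F
~U = ~F = T
~R nor ~U = F nor T = F
~P = ~T = F
(~R nor ~U) xor ~P = F xor F = F
S | Q = F | T = T
((~R nor ~U) xor ~P) <-> (S | Q) = F <-> T = F
Hence S1 is false.

S2: Parsed as ~(Q & (~U | S))

~U = ~F = T
~U | S = T | F = T
Q & (~U | S) = T & T = T
~(Q & (~U | S)) = ~T = F
Hence S2 is false.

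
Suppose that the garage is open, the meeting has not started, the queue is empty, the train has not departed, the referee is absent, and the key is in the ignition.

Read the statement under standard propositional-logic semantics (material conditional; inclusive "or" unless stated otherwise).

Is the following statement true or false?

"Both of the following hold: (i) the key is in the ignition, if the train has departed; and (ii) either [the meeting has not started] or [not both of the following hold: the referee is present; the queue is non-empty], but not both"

False

Let U = "the train has departed" (False), G = "the key is in the ignition" (True), Q = "the meeting has started" (False), M = "the referee is present" (False), K = "the queue is empty" (True).
Parsed as (U -> G) and (not Q xor (M nand not K))

U -> G = False -> True = True
not Q = not False = True
not K = not True = False
M nand not K = False nand False = True
not Q xor (M nand not K) = True xor True = False
(U -> G) and (not Q xor (M nand not K)) = True and False = False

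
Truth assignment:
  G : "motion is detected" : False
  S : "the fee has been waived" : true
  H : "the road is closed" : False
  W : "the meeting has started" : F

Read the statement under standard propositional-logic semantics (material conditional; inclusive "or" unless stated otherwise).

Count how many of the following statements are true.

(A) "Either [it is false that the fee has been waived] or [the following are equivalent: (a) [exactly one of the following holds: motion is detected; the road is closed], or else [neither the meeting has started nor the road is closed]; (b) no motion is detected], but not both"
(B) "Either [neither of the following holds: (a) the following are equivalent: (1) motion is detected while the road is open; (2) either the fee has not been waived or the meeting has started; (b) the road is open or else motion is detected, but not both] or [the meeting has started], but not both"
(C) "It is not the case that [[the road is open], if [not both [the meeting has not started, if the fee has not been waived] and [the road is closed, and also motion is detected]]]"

(A): Formalization: not S xor (((G xor H) or (W nor H)) iff not G)

not S = not True = False
G xor H = False xor False = False
W nor H = False nor False = True
(G xor H) or (W nor H) = False or True = True
not G = not False = True
((G xor H) or (W nor H)) iff not G = True iff True = True
not S xor (((G xor H) or (W nor H)) iff not G) = False xor True = True
Thus (A) is true.

(B): Parsed as (((G and not H) iff (not S or W)) nor (not H xor G)) xor W

not H = not False = True
G and not H = False and True = False
not S = not True = False
not S or W = False or False = False
(G and not H) iff (not S or W) = False iff False = True
not H = not False = True
not H xor G = True xor False = True
((G and not H) iff (not S or W)) nor (not H xor G) = True nor True = False
(((G and not H) iff (not S or W)) nor (not H xor G)) xor W = False xor False = False
So (B) is false.

(C): Formalization: not (((not S -> not W) nand (H and G)) -> not H)

not S = not True = False
not W = not False = True
not S -> not W = False -> True = True
H and G = False and False = False
(not S -> not W) nand (H and G) = True nand False = True
not H = not False = True
((not S -> not W) nand (H and G)) -> not H = True -> True = True
not (((not S -> not W) nand (H and G)) -> not H) = not True = False
So (C) is false.

1 of the 3 statements is true ((A)).

1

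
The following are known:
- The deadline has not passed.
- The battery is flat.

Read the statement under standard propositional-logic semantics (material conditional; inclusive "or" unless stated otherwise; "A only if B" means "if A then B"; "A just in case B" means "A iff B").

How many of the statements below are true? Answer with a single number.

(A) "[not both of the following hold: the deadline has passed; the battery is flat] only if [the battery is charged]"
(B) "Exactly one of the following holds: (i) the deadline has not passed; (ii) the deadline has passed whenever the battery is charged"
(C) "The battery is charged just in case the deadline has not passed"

Let P = "the deadline has passed" (False), Q = "the battery is charged" (False).

(A): This is (P nand not Q) -> Q.

not Q = not False = True
P nand not Q = False nand True = True
(P nand not Q) -> Q = True -> False = False
So (A) is false.

(B): In symbols: not P xor (Q -> P)

not P = not False = True
Q -> P = False -> False = True
not P xor (Q -> P) = True xor True = False
Hence (B) is false.

(C): Parsed as Q iff not P

not P = not False = True
Q iff not P = False iff True = False
So (C) is false.

True statements: 0 (none).

0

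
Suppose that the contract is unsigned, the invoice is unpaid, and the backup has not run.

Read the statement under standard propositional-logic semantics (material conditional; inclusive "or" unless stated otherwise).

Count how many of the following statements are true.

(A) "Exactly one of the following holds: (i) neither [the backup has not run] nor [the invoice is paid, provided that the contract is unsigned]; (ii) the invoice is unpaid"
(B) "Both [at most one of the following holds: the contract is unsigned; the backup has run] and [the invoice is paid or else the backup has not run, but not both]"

2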